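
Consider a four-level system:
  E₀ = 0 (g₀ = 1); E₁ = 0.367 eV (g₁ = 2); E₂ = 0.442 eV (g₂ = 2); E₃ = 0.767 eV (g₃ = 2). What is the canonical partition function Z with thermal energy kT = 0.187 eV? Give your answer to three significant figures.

Eᵢ/kT = 0, 1.9626, 2.3636, 4.1016.
Z = Σ gᵢe^(−Eᵢ/kT) = 1·e^(−0) + 2·e^(−1.9626) + 2·e^(−2.3636) + 2·e^(−4.1016) = 1.0000 + 0.28099 + 0.18816 + 0.033092 = 1.5022.

Z = 1.50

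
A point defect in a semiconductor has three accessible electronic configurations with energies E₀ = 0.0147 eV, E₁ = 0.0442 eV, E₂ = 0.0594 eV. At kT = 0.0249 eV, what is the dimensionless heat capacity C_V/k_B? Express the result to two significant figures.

Eᵢ/kT = 0.5904, 1.775, 2.386.
Z = Σ e^(−Eᵢ/kT) = e^(−0.5904) + e^(−1.775) + e^(−2.386) = 0.5541 + 0.1695 + 0.09200 = 0.8156.
⟨E⟩ = 0.02587 eV, ⟨E²⟩ = 0.0009508 eV².
C_V/k_B = (⟨E²⟩ − ⟨E⟩²)/(kT)² = (0.0009508 − 0.0006693)/0.0006200 = 0.45.

0.45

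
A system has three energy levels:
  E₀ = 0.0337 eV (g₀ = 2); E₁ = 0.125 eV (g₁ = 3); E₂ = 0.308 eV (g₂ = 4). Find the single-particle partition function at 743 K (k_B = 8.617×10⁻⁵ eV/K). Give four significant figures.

Z = 1.640

k_BT = 8.617×10⁻⁵ × 743 K = 0.0640243 eV.
Eᵢ/kT = 0.526363, 1.95238, 4.81067.
Z = Σ gᵢe^(−Eᵢ/kT) = 2·e^(−0.526363) + 3·e^(−1.95238) + 4·e^(−4.81067) = 1.18150 + 0.425808 + 0.0325696 = 1.63988.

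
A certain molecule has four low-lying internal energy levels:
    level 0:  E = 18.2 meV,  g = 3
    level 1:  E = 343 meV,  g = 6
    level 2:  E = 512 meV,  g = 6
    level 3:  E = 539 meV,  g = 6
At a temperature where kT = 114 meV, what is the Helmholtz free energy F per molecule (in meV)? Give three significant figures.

-124 meV

Eᵢ/kT = 0.15965, 3.0088, 4.4912, 4.7281.
Z = Σ gᵢe^(−Eᵢ/kT) = 3·e^(−0.15965) + 6·e^(−3.0088) + 6·e^(−4.4912) + 6·e^(−4.7281) = 2.5573 + 0.29611 + 0.067243 + 0.053060 = 2.9737.
F = −kT ln Z = −114 × ln(2.9737) = −114 × 1.0898 = -124 meV.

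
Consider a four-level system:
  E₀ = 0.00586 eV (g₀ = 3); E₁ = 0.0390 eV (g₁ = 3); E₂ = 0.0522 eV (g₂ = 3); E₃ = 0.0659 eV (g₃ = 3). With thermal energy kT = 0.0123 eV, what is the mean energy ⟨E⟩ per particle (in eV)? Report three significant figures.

Eᵢ/kT = 0.47642, 3.1707, 4.2439, 5.3577.
Z = Σ gᵢe^(−Eᵢ/kT) = 3·e^(−0.47642) + 3·e^(−3.1707) + 3·e^(−4.2439) + 3·e^(−5.3577) = 1.8630 + 0.12592 + 0.043055 + 0.014135 = 2.0461.
⟨E⟩ = Σ Eᵢ gᵢe^(−Eᵢ/kT) / Z = (0.00586·1.8630 + 0.0390·0.12592 + 0.0522·0.043055 + 0.0659·0.014135) / 2.0461 = 0.00929 eV.

0.00929 eV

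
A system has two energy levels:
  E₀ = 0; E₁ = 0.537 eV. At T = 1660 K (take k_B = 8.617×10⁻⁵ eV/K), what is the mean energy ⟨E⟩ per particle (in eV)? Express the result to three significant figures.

0.0123 eV

k_BT = 8.617×10⁻⁵ × 1660 K = 0.14304 eV.
Eᵢ/kT = 0, 3.7542.
Z = Σ e^(−Eᵢ/kT) = e^(−0) + e^(−3.7542) = 1.0000 + 0.023419 = 1.0234.
⟨E⟩ = Σ Eᵢ e^(−Eᵢ/kT) / Z = (0·1.0000 + 0.537·0.023419) / 1.0234 = 0.0123 eV.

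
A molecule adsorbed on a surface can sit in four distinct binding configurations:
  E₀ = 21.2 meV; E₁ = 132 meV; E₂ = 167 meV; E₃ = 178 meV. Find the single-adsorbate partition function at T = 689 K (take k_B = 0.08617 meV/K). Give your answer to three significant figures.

k_BT = 0.08617 × 689 K = 59.371 meV.
Eᵢ/kT = 0.35708, 2.2233, 2.8128, 2.9981.
Z = Σ e^(−Eᵢ/kT) = e^(−0.35708) + e^(−2.2233) + e^(−2.8128) + e^(−2.9981) = 0.69972 + 0.10825 + 0.060037 + 0.049882 = 0.91789.

Z = 0.918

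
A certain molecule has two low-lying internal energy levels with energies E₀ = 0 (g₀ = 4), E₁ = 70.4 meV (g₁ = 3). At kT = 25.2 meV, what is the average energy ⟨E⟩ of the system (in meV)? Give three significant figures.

Eᵢ/kT = 0, 2.7937.
Z = Σ gᵢe^(−Eᵢ/kT) = 4·e^(−0) + 3·e^(−2.7937) = 4.0000 + 0.18358 = 4.1836.
⟨E⟩ = Σ Eᵢ gᵢe^(−Eᵢ/kT) / Z = (0·4.0000 + 70.4·0.18358) / 4.1836 = 3.09 meV.

3.09 meV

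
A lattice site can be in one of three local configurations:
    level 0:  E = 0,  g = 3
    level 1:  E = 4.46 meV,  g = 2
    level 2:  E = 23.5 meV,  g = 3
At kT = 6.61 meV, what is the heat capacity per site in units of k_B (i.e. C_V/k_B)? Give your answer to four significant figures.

0.3186

Eᵢ/kT = 0, 0.674735, 3.55522.
Z = Σ gᵢe^(−Eᵢ/kT) = 3·e^(−0) + 2·e^(−0.674735) + 3·e^(−3.55522) = 3.00000 + 1.01858 + 0.0857253 = 4.10431.
⟨E⟩ = 1.59769 meV, ⟨E²⟩ = 16.4712 meV².
C_V/k_B = (⟨E²⟩ − ⟨E⟩²)/(kT)² = (16.4712 − 2.55261)/43.6921 = 0.3186.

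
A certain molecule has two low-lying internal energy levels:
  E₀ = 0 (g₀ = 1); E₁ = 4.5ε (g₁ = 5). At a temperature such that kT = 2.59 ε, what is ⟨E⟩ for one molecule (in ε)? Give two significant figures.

2.1 ε

Eᵢ/kT = 0, 1.737.
Z = Σ gᵢe^(−Eᵢ/kT) = 1·e^(−0) + 5·e^(−1.737) = 1.000 + 0.8802 = 1.880.
⟨E⟩ = Σ Eᵢ gᵢe^(−Eᵢ/kT) / Z = (0·1.000 + 4.5·0.8802) / 1.880 = 2.1 ε.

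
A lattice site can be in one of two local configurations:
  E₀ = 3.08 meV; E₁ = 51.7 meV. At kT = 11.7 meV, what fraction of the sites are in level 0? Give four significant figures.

0.9846

Eᵢ/kT = 0.263248, 4.41880.
Z = Σ e^(−Eᵢ/kT) = e^(−0.263248) + e^(−4.41880) = 0.768551 + 0.0120487 = 0.780600.
P₀ = e^(−E₀/kT) / Z = 0.768551/0.780600 = 0.9846.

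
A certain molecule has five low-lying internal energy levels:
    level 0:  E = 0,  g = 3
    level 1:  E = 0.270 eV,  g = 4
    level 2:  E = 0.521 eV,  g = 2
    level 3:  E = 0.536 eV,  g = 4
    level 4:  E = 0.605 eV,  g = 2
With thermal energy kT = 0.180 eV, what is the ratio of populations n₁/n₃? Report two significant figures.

n₁/n₃ = (g₁/g₃) exp[−(E₁−E₃)/kT] = (4/4) × exp(−(-0.266 eV)/(0.180 eV)) = (4/4) × exp(1.478) = 4.4.

4.4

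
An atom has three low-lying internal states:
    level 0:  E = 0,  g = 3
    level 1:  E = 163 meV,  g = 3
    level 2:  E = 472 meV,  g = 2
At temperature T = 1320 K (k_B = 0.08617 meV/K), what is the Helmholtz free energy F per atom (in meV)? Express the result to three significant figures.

-150 meV

k_BT = 0.08617 × 1320 K = 113.74 meV.
Eᵢ/kT = 0, 1.4331, 4.1498.
Z = Σ gᵢe^(−Eᵢ/kT) = 3·e^(−0) + 3·e^(−1.4331) + 2·e^(−4.1498) = 3.0000 + 0.71570 + 0.031535 = 3.7472.
F = −kT ln Z = −113.74 × ln(3.7472) = −113.74 × 1.3210 = -150 meV.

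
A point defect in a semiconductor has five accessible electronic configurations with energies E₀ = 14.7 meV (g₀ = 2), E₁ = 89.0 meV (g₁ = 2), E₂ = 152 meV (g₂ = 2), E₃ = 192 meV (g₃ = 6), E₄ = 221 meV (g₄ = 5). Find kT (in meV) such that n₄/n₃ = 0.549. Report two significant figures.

69 meV

n₄/n₃ = (g₄/g₃) exp[−(E₄−E₃)/kT] = 0.549.
⇒ (E₄−E₃)/kT = ln((5/6)/0.549) = ln(1.518) = 0.4174.
kT = 29 meV / 0.4174 = 69 meV.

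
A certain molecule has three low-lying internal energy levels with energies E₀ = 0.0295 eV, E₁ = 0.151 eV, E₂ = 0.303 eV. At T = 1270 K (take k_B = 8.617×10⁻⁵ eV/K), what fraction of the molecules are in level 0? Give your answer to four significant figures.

k_BT = 8.617×10⁻⁵ × 1270 K = 0.109436 eV.
Eᵢ/kT = 0.269564, 1.37980, 2.76874.
Z = Σ e^(−Eᵢ/kT) = e^(−0.269564) + e^(−1.37980) + e^(−2.76874) = 0.763712 + 0.251629 + 0.0627410 = 1.07808.
P₀ = e^(−E₀/kT) / Z = 0.763712/1.07808 = 0.7084.

0.7084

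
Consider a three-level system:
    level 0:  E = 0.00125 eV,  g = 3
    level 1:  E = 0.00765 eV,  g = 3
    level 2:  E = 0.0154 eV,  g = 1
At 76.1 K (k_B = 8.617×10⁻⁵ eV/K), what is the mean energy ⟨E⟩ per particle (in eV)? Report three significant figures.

0.00334 eV

k_BT = 8.617×10⁻⁵ × 76.1 K = 0.0065575 eV.
Eᵢ/kT = 0.19062, 1.1666, 2.3485.
Z = Σ gᵢe^(−Eᵢ/kT) = 3·e^(−0.19062) + 3·e^(−1.1666) + 1·e^(−2.3485) = 2.4793 + 0.93427 + 0.095512 = 3.5091.
⟨E⟩ = Σ Eᵢ gᵢe^(−Eᵢ/kT) / Z = (0.00125·2.4793 + 0.00765·0.93427 + 0.0154·0.095512) / 3.5091 = 0.00334 eV.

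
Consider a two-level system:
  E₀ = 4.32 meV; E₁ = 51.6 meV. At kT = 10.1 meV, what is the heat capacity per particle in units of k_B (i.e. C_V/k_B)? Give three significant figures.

Eᵢ/kT = 0.42772, 5.1089.
Z = Σ e^(−Eᵢ/kT) = e^(−0.42772) + e^(−5.1089) = 0.65199 + 0.0060427 = 0.65803.
⟨E⟩ = 4.7542 meV, ⟨E²⟩ = 42.941 meV².
C_V/k_B = (⟨E²⟩ − ⟨E⟩²)/(kT)² = (42.941 − 22.602)/102.01 = 0.199.

0.199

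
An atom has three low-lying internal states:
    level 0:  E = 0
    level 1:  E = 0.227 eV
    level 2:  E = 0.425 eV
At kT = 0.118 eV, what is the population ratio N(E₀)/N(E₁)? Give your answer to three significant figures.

n₀/n₁ = exp[−(E₀−E₁)/kT] = exp(−(-0.227 eV)/(0.118 eV)) = exp(1.9237) = 6.85.

6.85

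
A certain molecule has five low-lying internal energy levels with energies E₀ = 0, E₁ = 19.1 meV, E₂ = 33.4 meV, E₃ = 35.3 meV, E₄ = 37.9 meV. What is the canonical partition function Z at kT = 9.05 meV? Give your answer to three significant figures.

Z = 1.18

Eᵢ/kT = 0, 2.1105, 3.6906, 3.9006, 4.1878.
Z = Σ e^(−Eᵢ/kT) = e^(−0) + e^(−2.1105) + e^(−3.6906) + e^(−3.9006) + e^(−4.1878) = 1.0000 + 0.12118 + 0.024957 + 0.020230 + 0.015180 = 1.1815.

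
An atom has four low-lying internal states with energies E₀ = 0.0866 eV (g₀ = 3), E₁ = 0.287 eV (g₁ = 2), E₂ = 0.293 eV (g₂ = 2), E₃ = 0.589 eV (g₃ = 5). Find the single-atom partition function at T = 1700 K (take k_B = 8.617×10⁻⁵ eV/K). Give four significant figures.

k_BT = 8.617×10⁻⁵ × 1700 K = 0.146489 eV.
Eᵢ/kT = 0.591171, 1.95919, 2.00015, 4.02078.
Z = Σ gᵢe^(−Eᵢ/kT) = 3·e^(−0.591171) + 2·e^(−1.95919) + 2·e^(−2.00015) + 5·e^(−4.02078) = 1.66104 + 0.281945 + 0.270630 + 0.0896948 = 2.30331.

Z = 2.303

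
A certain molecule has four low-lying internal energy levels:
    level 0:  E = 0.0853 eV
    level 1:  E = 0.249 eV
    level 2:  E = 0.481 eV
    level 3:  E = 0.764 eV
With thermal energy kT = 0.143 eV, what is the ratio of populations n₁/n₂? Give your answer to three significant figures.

5.07

n₁/n₂ = exp[−(E₁−E₂)/kT] = exp(−(-0.232 eV)/(0.143 eV)) = exp(1.6224) = 5.07.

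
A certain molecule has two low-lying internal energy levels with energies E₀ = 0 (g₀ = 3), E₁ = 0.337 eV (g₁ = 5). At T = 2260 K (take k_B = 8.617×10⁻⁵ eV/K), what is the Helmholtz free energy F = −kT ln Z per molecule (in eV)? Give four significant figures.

k_BT = 8.617×10⁻⁵ × 2260 K = 0.194744 eV.
Eᵢ/kT = 0, 1.73048.
Z = Σ gᵢe^(−Eᵢ/kT) = 3·e^(−0) + 5·e^(−1.73048) = 3.00000 + 0.885997 = 3.88600.
F = −kT ln Z = −0.194744 × ln(3.88600) = −0.194744 × 1.35738 = -0.2643 eV.

-0.2643 eV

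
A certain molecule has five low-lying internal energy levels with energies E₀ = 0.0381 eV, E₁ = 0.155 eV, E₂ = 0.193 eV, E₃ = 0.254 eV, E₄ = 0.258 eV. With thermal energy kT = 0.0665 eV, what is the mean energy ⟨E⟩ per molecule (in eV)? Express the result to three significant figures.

0.0765 eV

Eᵢ/kT = 0.57293, 2.3308, 2.9023, 3.8195, 3.8797.
Z = Σ e^(−Eᵢ/kT) = e^(−0.57293) + e^(−2.3308) + e^(−2.9023) + e^(−3.8195) + e^(−3.8797) = 0.56387 + 0.097218 + 0.054897 + 0.021939 + 0.020657 = 0.75858.
⟨E⟩ = Σ Eᵢ e^(−Eᵢ/kT) / Z = (0.0381·0.56387 + 0.155·0.097218 + 0.193·0.054897 + 0.254·0.021939 + 0.258·0.020657) / 0.75858 = 0.0765 eV.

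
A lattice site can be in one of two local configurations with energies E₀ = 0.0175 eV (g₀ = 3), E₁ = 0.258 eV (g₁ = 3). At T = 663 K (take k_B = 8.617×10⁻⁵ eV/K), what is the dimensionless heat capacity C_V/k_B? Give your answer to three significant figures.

k_BT = 8.617×10⁻⁵ × 663 K = 0.057131 eV.
Eᵢ/kT = 0.30631, 4.5159.
Z = Σ gᵢe^(−Eᵢ/kT) = 3·e^(−0.30631) + 3·e^(−4.5159) = 2.2085 + 0.032801 = 2.2413.
⟨E⟩ = 0.021020 eV, ⟨E²⟩ = 0.0012759 eV².
C_V/k_B = (⟨E²⟩ − ⟨E⟩²)/(kT)² = (0.0012759 − 0.00044184)/0.0032640 = 0.256.

0.256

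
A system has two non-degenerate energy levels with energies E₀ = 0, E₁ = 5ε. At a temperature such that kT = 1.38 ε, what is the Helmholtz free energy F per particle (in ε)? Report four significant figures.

-0.03636 ε

Eᵢ/kT = 0, 3.62319.
Z = Σ e^(−Eᵢ/kT) = e^(−0) + e^(−3.62319) = 1.00000 + 0.0266974 = 1.02670.
F = −kT ln Z = −1.38 × ln(1.02670) = −1.38 × 0.0263498 = -0.03636 ε.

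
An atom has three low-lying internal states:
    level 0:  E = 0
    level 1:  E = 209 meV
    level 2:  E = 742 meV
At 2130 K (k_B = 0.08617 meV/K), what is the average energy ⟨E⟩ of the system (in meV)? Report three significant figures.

59.8 meV

k_BT = 0.08617 × 2130 K = 183.54 meV.
Eᵢ/kT = 0, 1.1387, 4.0427.
Z = Σ e^(−Eᵢ/kT) = e^(−0) + e^(−1.1387) + e^(−4.0427) = 1.0000 + 0.32024 + 0.017550 = 1.3378.
⟨E⟩ = Σ Eᵢ e^(−Eᵢ/kT) / Z = (0·1.0000 + 209·0.32024 + 742·0.017550) / 1.3378 = 59.8 meV.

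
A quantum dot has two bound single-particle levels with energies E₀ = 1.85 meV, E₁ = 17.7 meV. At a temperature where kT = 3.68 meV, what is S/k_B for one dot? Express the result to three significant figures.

Eᵢ/kT = 0.50272, 4.8098.
Z = Σ e^(−Eᵢ/kT) = e^(−0.50272) + e^(−4.8098) = 0.60488 + 0.0081495 = 0.61303.
⟨E⟩ = Σ EᵢPᵢ = 2.0607 meV.
S/k_B = ln Z + ⟨E⟩/kT = ln(0.61303) + 2.0607/3.68 = -0.48934 + 0.55997 = 0.0706.

0.0706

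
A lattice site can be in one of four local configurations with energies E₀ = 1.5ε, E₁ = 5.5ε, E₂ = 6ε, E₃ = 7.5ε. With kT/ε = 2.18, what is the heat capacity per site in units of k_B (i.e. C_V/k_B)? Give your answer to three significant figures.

Eᵢ/kT = 0.68807, 2.5229, 2.7523, 3.4404.
Z = Σ e^(−Eᵢ/kT) = e^(−0.68807) + e^(−2.5229) + e^(−2.7523) + e^(−3.4404) = 0.50255 + 0.080227 + 0.063781 + 0.032052 = 0.67861.
⟨E⟩ = 2.6792 ε, ⟨E²⟩ = 11.283 ε².
C_V/k_B = (⟨E²⟩ − ⟨E⟩²)/(kT)² = (11.283 − 7.1781)/4.7524 = 0.864.

0.864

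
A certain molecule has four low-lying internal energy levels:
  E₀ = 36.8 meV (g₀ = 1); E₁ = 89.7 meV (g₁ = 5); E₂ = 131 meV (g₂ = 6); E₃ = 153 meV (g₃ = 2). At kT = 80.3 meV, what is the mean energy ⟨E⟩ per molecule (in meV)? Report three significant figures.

98.8 meV

Eᵢ/kT = 0.45828, 1.1171, 1.6314, 1.9054.
Z = Σ gᵢe^(−Eᵢ/kT) = 1·e^(−0.45828) + 5·e^(−1.1171) + 6·e^(−1.6314) + 2·e^(−1.9054) = 0.63237 + 1.6361 + 1.1739 + 0.29753 = 3.7399.
⟨E⟩ = Σ Eᵢ gᵢe^(−Eᵢ/kT) / Z = (36.8·0.63237 + 89.7·1.6361 + 131·1.1739 + 153·0.29753) / 3.7399 = 98.8 meV.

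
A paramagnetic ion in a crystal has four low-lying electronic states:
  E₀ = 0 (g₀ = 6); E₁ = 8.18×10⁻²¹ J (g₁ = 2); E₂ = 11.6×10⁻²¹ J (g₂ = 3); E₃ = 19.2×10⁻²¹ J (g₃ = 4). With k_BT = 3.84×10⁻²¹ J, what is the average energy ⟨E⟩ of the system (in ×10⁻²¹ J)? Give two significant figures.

0.65 ×10⁻²¹ J

Eᵢ/kT = 0, 2.130, 3.021, 5.000.
Z = Σ gᵢe^(−Eᵢ/kT) = 6·e^(−0) + 2·e^(−2.130) + 3·e^(−3.021) + 4·e^(−5.000) = 6.000 + 0.2377 + 0.1463 + 0.02695 = 6.411.
⟨E⟩ = Σ Eᵢ gᵢe^(−Eᵢ/kT) / Z = (0·6.000 + 8.18·0.2377 + 11.6·0.1463 + 19.2·0.02695) / 6.411 = 0.65 ×10⁻²¹ J.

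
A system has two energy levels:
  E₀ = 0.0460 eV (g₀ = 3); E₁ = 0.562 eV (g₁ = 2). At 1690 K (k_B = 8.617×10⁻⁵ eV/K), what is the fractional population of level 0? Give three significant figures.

k_BT = 8.617×10⁻⁵ × 1690 K = 0.14563 eV.
Eᵢ/kT = 0.31587, 3.8591.
Z = Σ gᵢe^(−Eᵢ/kT) = 3·e^(−0.31587) + 2·e^(−3.8591) = 2.1875 + 0.042174 = 2.2297.
P₀ = g₀ e^(−E₀/kT) / Z = 2.1875/2.2297 = 0.981.

0.981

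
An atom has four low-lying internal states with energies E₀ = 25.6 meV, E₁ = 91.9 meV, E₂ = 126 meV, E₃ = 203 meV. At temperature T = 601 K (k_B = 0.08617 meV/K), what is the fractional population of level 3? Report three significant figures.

k_BT = 0.08617 × 601 K = 51.788 meV.
Eᵢ/kT = 0.49432, 1.7745, 2.4330, 3.9198.
Z = Σ e^(−Eᵢ/kT) = e^(−0.49432) + e^(−1.7745) + e^(−2.4330) + e^(−3.9198) = 0.60999 + 0.16957 + 0.087773 + 0.019845 = 0.88718.
P₃ = e^(−E₃/kT) / Z = 0.019845/0.88718 = 0.0224.

0.0224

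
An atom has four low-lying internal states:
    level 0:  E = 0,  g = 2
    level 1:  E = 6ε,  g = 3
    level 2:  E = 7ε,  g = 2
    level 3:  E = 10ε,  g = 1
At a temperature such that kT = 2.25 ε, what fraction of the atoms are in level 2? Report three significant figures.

Eᵢ/kT = 0, 2.6667, 3.1111, 4.4444.
Z = Σ gᵢe^(−Eᵢ/kT) = 2·e^(−0) + 3·e^(−2.6667) + 2·e^(−3.1111) + 1·e^(−4.4444) = 2.0000 + 0.20844 + 0.089104 + 0.011744 = 2.3093.
P₂ = g₂ e^(−E₂/kT) / Z = 0.089104/2.3093 = 0.0386.

0.0386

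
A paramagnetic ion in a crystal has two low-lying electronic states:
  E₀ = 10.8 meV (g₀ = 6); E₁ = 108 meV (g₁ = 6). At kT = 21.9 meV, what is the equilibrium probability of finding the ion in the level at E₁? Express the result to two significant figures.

0.012

Eᵢ/kT = 0.4932, 4.932.
Z = Σ gᵢe^(−Eᵢ/kT) = 6·e^(−0.4932) + 6·e^(−4.932) = 3.664 + 0.04327 = 3.707.
P₁ = g₁ e^(−E₁/kT) / Z = 0.04327/3.707 = 0.012.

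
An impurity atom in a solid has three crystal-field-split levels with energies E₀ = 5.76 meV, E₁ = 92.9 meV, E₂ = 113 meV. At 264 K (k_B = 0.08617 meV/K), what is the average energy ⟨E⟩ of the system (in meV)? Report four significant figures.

k_BT = 0.08617 × 264 K = 22.7489 meV.
Eᵢ/kT = 0.253199, 4.08371, 4.96727.
Z = Σ e^(−Eᵢ/kT) = e^(−0.253199) + e^(−4.08371) + e^(−4.96727) = 0.776313 + 0.0168449 + 0.00696213 = 0.800120.
⟨E⟩ = Σ Eᵢ e^(−Eᵢ/kT) / Z = (5.76·0.776313 + 92.9·0.0168449 + 113·0.00696213) / 0.800120 = 8.528 meV.

8.528 meV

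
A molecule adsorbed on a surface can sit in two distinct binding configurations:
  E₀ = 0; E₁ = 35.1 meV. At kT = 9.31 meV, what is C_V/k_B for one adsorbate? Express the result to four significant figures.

0.3130

Eᵢ/kT = 0, 3.77014.
Z = Σ e^(−Eᵢ/kT) = e^(−0) + e^(−3.77014) = 1.00000 + 0.0230488 = 1.02305.
⟨E⟩ = 0.790785 meV, ⟨E²⟩ = 27.7566 meV².
C_V/k_B = (⟨E²⟩ − ⟨E⟩²)/(kT)² = (27.7566 − 0.625341)/86.6761 = 0.3130.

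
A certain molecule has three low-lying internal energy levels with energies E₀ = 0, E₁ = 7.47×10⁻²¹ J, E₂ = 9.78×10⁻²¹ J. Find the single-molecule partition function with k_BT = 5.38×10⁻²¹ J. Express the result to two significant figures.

Eᵢ/kT = 0, 1.388, 1.818.
Z = Σ e^(−Eᵢ/kT) = e^(−0) + e^(−1.388) + e^(−1.818) = 1.000 + 0.2496 + 0.1624 = 1.412.

Z = 1.4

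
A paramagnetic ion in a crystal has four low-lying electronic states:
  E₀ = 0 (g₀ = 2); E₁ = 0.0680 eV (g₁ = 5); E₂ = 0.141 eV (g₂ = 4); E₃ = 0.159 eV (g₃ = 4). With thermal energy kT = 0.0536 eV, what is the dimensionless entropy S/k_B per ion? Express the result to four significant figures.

Eᵢ/kT = 0, 1.26866, 2.63060, 2.96642.
Z = Σ gᵢe^(−Eᵢ/kT) = 2·e^(−0) + 5·e^(−1.26866) + 4·e^(−2.63060) + 4·e^(−2.96642) = 2.00000 + 1.40604 + 0.288141 + 0.205949 = 3.90013.
⟨E⟩ = Σ EᵢPᵢ = 0.0433279 eV.
S/k_B = ln Z + ⟨E⟩/kT = ln(3.90013) + 0.0433279/0.0536 = 1.36101 + 0.808356 = 2.169.

2.169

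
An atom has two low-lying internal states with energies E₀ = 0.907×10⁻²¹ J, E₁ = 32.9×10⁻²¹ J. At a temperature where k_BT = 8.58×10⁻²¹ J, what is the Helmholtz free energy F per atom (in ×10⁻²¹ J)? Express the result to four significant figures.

0.7033 ×10⁻²¹ J

Eᵢ/kT = 0.105711, 3.83450.
Z = Σ e^(−Eᵢ/kT) = e^(−0.105711) + e^(−3.83450) = 0.899685 + 0.0216121 = 0.921297.
F = −kT ln Z = −8.58 × ln(0.921297) = −8.58 × -0.0819728 = 0.7033 ×10⁻²¹ J.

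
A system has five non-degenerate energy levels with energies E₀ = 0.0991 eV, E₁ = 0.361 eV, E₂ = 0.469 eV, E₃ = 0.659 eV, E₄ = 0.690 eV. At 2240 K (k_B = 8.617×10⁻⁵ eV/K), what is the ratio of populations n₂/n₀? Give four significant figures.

k_BT = 8.617×10⁻⁵ × 2240 K = 0.193021 eV.
n₂/n₀ = exp[−(E₂−E₀)/kT] = exp(−(0.3699 eV)/(0.193021 eV)) = exp(-1.91637) = 0.1471.

0.1471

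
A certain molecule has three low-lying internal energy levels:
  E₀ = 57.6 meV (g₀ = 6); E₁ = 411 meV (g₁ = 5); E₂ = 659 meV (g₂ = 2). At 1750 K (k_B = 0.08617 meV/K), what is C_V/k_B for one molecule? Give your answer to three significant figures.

k_BT = 0.08617 × 1750 K = 150.80 meV.
Eᵢ/kT = 0.38196, 2.7255, 4.3700.
Z = Σ gᵢe^(−Eᵢ/kT) = 6·e^(−0.38196) + 5·e^(−2.7255) + 2·e^(−4.3700) = 4.0951 + 0.32757 + 0.025302 = 4.4480.
⟨E⟩ = 87.047 meV, ⟨E²⟩ = 17965 meV².
C_V/k_B = (⟨E²⟩ − ⟨E⟩²)/(kT)² = (17965 − 7577.2)/22741 = 0.457.

0.457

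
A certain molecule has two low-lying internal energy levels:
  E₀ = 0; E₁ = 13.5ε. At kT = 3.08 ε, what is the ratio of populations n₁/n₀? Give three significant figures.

0.0125

n₁/n₀ = exp[−(E₁−E₀)/kT] = exp(−(13.5ε)/(3.08ε)) = exp(-4.3831) = 0.0125.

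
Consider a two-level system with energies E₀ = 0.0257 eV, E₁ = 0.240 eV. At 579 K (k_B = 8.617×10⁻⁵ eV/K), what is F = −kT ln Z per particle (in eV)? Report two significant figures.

k_BT = 8.617×10⁻⁵ × 579 K = 0.04989 eV.
Eᵢ/kT = 0.5151, 4.811.
Z = Σ e^(−Eᵢ/kT) = e^(−0.5151) + e^(−4.811) = 0.5974 + 0.008140 = 0.6055.
F = −kT ln Z = −0.04989 × ln(0.6055) = −0.04989 × -0.5017 = 0.025 eV.

0.025 eV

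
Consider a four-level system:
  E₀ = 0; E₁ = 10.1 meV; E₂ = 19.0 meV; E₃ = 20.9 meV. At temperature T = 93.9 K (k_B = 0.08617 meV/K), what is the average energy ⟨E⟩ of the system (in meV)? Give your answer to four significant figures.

k_BT = 0.08617 × 93.9 K = 8.09136 meV.
Eᵢ/kT = 0, 1.24825, 2.34818, 2.58300.
Z = Σ e^(−Eᵢ/kT) = e^(−0) + e^(−1.24825) + e^(−2.34818) + e^(−2.58300) = 1.00000 + 0.287007 + 0.0955429 + 0.0755470 = 1.45810.
⟨E⟩ = Σ Eᵢ e^(−Eᵢ/kT) / Z = (0·1.00000 + 10.1·0.287007 + 19.0·0.0955429 + 20.9·0.0755470) / 1.45810 = 4.316 meV.

4.316 meV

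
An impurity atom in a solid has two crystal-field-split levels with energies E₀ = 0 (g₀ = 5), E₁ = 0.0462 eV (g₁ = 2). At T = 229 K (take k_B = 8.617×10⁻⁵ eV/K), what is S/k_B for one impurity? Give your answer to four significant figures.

k_BT = 8.617×10⁻⁵ × 229 K = 0.0197329 eV.
Eᵢ/kT = 0, 2.34127.
Z = Σ gᵢe^(−Eᵢ/kT) = 5·e^(−0) + 2·e^(−2.34127) = 5.00000 + 0.192411 = 5.19241.
⟨E⟩ = Σ EᵢPᵢ = 0.00171200 eV.
S/k_B = ln Z + ⟨E⟩/kT = ln(5.19241) + 0.00171200/0.0197329 = 1.64720 + 0.0867587 = 1.734.

1.734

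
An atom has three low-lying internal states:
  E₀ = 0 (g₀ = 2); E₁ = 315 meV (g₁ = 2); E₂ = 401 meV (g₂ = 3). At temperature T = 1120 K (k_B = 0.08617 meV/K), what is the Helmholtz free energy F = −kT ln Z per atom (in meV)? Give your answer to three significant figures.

k_BT = 0.08617 × 1120 K = 96.510 meV.
Eᵢ/kT = 0, 3.2639, 4.1550.
Z = Σ gᵢe^(−Eᵢ/kT) = 2·e^(−0) + 2·e^(−3.2639) + 3·e^(−4.1550) = 2.0000 + 0.076478 + 0.047057 = 2.1235.
F = −kT ln Z = −96.510 × ln(2.1235) = −96.510 × 0.75307 = -72.7 meV.

-72.7 meV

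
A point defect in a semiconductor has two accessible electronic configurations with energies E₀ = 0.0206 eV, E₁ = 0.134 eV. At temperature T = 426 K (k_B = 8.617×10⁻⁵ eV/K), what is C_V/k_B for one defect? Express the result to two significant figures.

0.40

k_BT = 8.617×10⁻⁵ × 426 K = 0.03671 eV.
Eᵢ/kT = 0.5612, 3.650.
Z = Σ e^(−Eᵢ/kT) = e^(−0.5612) + e^(−3.650) = 0.5705 + 0.02599 = 0.5965.
⟨E⟩ = 0.02554 eV, ⟨E²⟩ = 0.001188 eV².
C_V/k_B = (⟨E²⟩ − ⟨E⟩²)/(kT)² = (0.001188 − 0.0006523)/0.001348 = 0.40.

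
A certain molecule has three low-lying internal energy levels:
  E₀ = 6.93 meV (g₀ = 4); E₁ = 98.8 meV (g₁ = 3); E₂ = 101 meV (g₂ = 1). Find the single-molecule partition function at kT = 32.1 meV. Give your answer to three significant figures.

Z = 3.40

Eᵢ/kT = 0.21589, 3.0779, 3.1464.
Z = Σ gᵢe^(−Eᵢ/kT) = 4·e^(−0.21589) + 3·e^(−3.0779) + 1·e^(−3.1464) = 3.2233 + 0.13817 + 0.043007 = 3.4045.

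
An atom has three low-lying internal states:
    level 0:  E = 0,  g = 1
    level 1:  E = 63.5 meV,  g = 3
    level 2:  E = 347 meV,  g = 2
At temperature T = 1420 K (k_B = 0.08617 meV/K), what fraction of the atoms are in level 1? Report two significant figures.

k_BT = 0.08617 × 1420 K = 122.4 meV.
Eᵢ/kT = 0, 0.5188, 2.835.
Z = Σ gᵢe^(−Eᵢ/kT) = 1·e^(−0) + 3·e^(−0.5188) + 2·e^(−2.835) = 1.000 + 1.786 + 0.1174 = 2.903.
P₁ = g₁ e^(−E₁/kT) / Z = 1.786/2.903 = 0.62.

0.62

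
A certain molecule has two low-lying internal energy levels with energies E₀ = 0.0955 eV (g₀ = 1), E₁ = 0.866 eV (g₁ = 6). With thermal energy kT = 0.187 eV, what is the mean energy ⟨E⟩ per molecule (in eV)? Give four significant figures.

Eᵢ/kT = 0.510695, 4.63102.
Z = Σ gᵢe^(−Eᵢ/kT) = 1·e^(−0.510695) + 6·e^(−4.63102) = 0.600078 + 0.0584689 = 0.658547.
⟨E⟩ = Σ Eᵢ gᵢe^(−Eᵢ/kT) / Z = (0.0955·0.600078 + 0.866·0.0584689) / 0.658547 = 0.1639 eV.

0.1639 eV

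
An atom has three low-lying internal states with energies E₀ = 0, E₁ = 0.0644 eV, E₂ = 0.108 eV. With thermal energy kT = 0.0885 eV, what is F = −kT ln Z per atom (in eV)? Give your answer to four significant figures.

Eᵢ/kT = 0, 0.727684, 1.22034.
Z = Σ e^(−Eᵢ/kT) = e^(−0) + e^(−0.727684) + e^(−1.22034) = 1.00000 + 0.483026 + 0.295130 = 1.77816.
F = −kT ln Z = −0.0885 × ln(1.77816) = −0.0885 × 0.575579 = -0.05094 eV.

-0.05094 eV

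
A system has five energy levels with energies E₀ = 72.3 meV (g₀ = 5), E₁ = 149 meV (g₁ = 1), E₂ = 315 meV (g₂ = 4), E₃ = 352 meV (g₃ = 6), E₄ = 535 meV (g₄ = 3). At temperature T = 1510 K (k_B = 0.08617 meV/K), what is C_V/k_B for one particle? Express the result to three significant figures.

k_BT = 0.08617 × 1510 K = 130.12 meV.
Eᵢ/kT = 0.55564, 1.1451, 2.4208, 2.7052, 4.1116.
Z = Σ gᵢe^(−Eᵢ/kT) = 5·e^(−0.55564) + 1·e^(−1.1451) + 4·e^(−2.4208) + 6·e^(−2.7052) + 3·e^(−4.1116) = 2.8685 + 0.31819 + 0.35540 + 0.40114 + 0.049145 = 3.9924.
⟨E⟩ = 133.82 meV, ⟨E²⟩ = 30331 meV².
C_V/k_B = (⟨E²⟩ − ⟨E⟩²)/(kT)² = (30331 − 17908)/16931 = 0.734.

0.734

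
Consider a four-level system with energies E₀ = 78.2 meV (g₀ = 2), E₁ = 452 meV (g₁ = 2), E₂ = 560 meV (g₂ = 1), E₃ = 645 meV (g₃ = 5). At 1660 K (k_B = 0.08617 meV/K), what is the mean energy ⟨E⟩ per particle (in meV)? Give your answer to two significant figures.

130 meV

k_BT = 0.08617 × 1660 K = 143.0 meV.
Eᵢ/kT = 0.5469, 3.161, 3.916, 4.510.
Z = Σ gᵢe^(−Eᵢ/kT) = 2·e^(−0.5469) + 2·e^(−3.161) + 1·e^(−3.916) + 5·e^(−4.510) = 1.157 + 0.08477 + 0.01992 + 0.05499 = 1.317.
⟨E⟩ = Σ Eᵢ gᵢe^(−Eᵢ/kT) / Z = (78.2·1.157 + 452·0.08477 + 560·0.01992 + 645·0.05499) / 1.317 = 130 meV.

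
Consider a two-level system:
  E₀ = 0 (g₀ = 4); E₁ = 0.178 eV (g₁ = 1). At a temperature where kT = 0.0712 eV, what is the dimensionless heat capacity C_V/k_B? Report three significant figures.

Eᵢ/kT = 0, 2.5000.
Z = Σ gᵢe^(−Eᵢ/kT) = 4·e^(−0) + 1·e^(−2.5000) = 4.0000 + 0.082085 = 4.0821.
⟨E⟩ = 0.0035793 eV, ⟨E²⟩ = 0.00063712 eV².
C_V/k_B = (⟨E²⟩ − ⟨E⟩²)/(kT)² = (0.00063712 − 0.000012811)/0.0050694 = 0.123.

0.123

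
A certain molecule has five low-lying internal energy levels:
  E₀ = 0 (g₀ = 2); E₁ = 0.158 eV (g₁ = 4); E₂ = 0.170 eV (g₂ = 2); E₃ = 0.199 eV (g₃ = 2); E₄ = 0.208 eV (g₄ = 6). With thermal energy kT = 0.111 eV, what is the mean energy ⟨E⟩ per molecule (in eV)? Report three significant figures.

0.104 eV

Eᵢ/kT = 0, 1.4234, 1.5315, 1.7928, 1.8739.
Z = Σ gᵢe^(−Eᵢ/kT) = 2·e^(−0) + 4·e^(−1.4234) + 2·e^(−1.5315) + 2·e^(−1.7928) + 6·e^(−1.8739) = 2.0000 + 0.96357 + 0.43242 + 0.33299 + 0.92114 = 4.6501.
⟨E⟩ = Σ Eᵢ gᵢe^(−Eᵢ/kT) / Z = (0·2.0000 + 0.158·0.96357 + 0.170·0.43242 + 0.199·0.33299 + 0.208·0.92114) / 4.6501 = 0.104 eV.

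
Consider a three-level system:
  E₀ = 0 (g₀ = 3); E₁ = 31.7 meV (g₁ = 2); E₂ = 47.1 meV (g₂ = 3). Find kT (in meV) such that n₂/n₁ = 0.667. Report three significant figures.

n₂/n₁ = (g₂/g₁) exp[−(E₂−E₁)/kT] = 0.667.
⇒ (E₂−E₁)/kT = ln((3/2)/0.667) = ln(2.2489) = 0.81044.
kT = 15.4 meV / 0.81044 = 19.0 meV.

19.0 meV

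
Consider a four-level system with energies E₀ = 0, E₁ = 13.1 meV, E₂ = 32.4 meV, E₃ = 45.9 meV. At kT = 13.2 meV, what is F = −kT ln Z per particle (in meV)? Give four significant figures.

Eᵢ/kT = 0, 0.992424, 2.45455, 3.47727.
Z = Σ e^(−Eᵢ/kT) = e^(−0) + e^(−0.992424) + e^(−2.45455) + e^(−3.47727) = 1.00000 + 0.370677 + 0.0859018 + 0.0308916 = 1.48747.
F = −kT ln Z = −13.2 × ln(1.48747) = −13.2 × 0.397077 = -5.241 meV.

-5.241 meV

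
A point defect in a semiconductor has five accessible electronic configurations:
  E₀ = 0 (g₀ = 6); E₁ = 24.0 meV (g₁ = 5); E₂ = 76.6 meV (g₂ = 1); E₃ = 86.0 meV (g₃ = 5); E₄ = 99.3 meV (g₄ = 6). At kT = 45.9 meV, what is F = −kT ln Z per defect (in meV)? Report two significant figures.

-110 meV

Eᵢ/kT = 0, 0.5229, 1.669, 1.874, 2.163.
Z = Σ gᵢe^(−Eᵢ/kT) = 6·e^(−0) + 5·e^(−0.5229) + 1·e^(−1.669) + 5·e^(−1.874) + 6·e^(−2.163) = 6.000 + 2.964 + 0.1884 + 0.7675 + 0.6899 = 10.61.
F = −kT ln Z = −45.9 × ln(10.61) = −45.9 × 2.362 = -110 meV.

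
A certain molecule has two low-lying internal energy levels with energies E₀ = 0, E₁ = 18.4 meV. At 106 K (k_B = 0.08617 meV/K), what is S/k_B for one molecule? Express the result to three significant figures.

0.362

k_BT = 0.08617 × 106 K = 9.1340 meV.
Eᵢ/kT = 0, 2.0145.
Z = Σ e^(−Eᵢ/kT) = e^(−0) + e^(−2.0145) = 1.0000 + 0.13339 = 1.1334.
⟨E⟩ = Σ EᵢPᵢ = 2.1655 meV.
S/k_B = ln Z + ⟨E⟩/kT = ln(1.1334) + 2.1655/9.1340 = 0.12522 + 0.23708 = 0.362.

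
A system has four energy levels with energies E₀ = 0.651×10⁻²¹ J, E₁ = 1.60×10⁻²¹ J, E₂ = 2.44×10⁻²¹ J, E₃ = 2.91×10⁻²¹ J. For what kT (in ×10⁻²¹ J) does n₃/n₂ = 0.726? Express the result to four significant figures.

1.468 ×10⁻²¹ J

n₃/n₂ = exp[−(E₃−E₂)/kT] = 0.726.
⇒ (E₃−E₂)/kT = ln(1/0.726) = ln(1.37741) = 0.320205.
kT = 0.47 ×10⁻²¹ J / 0.320205 = 1.468 ×10⁻²¹ J.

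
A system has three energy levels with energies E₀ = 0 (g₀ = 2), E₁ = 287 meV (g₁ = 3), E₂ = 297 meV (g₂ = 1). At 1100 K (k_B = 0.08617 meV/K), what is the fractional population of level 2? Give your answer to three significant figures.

k_BT = 0.08617 × 1100 K = 94.787 meV.
Eᵢ/kT = 0, 3.0278, 3.1333.
Z = Σ gᵢe^(−Eᵢ/kT) = 2·e^(−0) + 3·e^(−3.0278) + 1·e^(−3.1333) = 2.0000 + 0.14527 + 0.043574 = 2.1888.
P₂ = g₂ e^(−E₂/kT) / Z = 0.043574/2.1888 = 0.0199.

0.0199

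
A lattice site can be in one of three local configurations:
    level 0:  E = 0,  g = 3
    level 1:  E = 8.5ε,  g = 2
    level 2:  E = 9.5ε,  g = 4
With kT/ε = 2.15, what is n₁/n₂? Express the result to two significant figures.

0.80

n₁/n₂ = (g₁/g₂) exp[−(E₁−E₂)/kT] = (2/4) × exp(−(-1.0ε)/(2.15ε)) = (2/4) × exp(0.4651) = 0.80.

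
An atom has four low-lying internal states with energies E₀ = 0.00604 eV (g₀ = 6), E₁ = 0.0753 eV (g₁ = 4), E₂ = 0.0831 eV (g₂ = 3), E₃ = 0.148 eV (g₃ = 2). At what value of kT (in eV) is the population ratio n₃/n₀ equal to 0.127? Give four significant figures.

0.1471 eV

n₃/n₀ = (g₃/g₀) exp[−(E₃−E₀)/kT] = 0.127.
⇒ (E₃−E₀)/kT = ln((2/6)/0.127) = ln(2.62467) = 0.964955.
kT = 0.14196 eV / 0.964955 = 0.1471 eV.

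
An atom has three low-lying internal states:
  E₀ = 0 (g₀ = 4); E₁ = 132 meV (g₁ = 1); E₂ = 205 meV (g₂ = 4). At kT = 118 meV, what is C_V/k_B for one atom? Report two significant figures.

Eᵢ/kT = 0, 1.119, 1.737.
Z = Σ gᵢe^(−Eᵢ/kT) = 4·e^(−0) + 1·e^(−1.119) + 4·e^(−1.737) = 4.000 + 0.3266 + 0.7042 = 5.031.
⟨E⟩ = 37.26 meV, ⟨E²⟩ = 7013 meV².
C_V/k_B = (⟨E²⟩ − ⟨E⟩²)/(kT)² = (7013 − 1388)/13920 = 0.40.

0.40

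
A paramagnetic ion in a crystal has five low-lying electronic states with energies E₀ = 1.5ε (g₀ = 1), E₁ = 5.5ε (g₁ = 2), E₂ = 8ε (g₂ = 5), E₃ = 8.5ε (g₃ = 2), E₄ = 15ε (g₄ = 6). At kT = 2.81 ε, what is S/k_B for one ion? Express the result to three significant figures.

Eᵢ/kT = 0.53381, 1.9573, 2.8470, 3.0249, 5.3381.
Z = Σ gᵢe^(−Eᵢ/kT) = 1·e^(−0.53381) + 2·e^(−1.9573) + 5·e^(−2.8470) + 2·e^(−3.0249) + 6·e^(−5.3381) = 0.58637 + 0.28248 + 0.29009 + 0.097125 + 0.028830 = 1.2849.
⟨E⟩ = Σ EᵢPᵢ = 4.6789 ε.
S/k_B = ln Z + ⟨E⟩/kT = ln(1.2849) + 4.6789/2.81 = 0.25068 + 1.6651 = 1.92.

1.92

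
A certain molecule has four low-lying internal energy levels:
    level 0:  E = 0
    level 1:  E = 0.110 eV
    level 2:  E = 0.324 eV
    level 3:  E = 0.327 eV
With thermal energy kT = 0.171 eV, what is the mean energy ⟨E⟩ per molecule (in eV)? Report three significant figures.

0.0849 eV

Eᵢ/kT = 0, 0.64327, 1.8947, 1.9123.
Z = Σ e^(−Eᵢ/kT) = e^(−0) + e^(−0.64327) + e^(−1.8947) + e^(−1.9123) = 1.0000 + 0.52557 + 0.15036 + 0.14774 = 1.8237.
⟨E⟩ = Σ Eᵢ e^(−Eᵢ/kT) / Z = (0·1.0000 + 0.110·0.52557 + 0.324·0.15036 + 0.327·0.14774) / 1.8237 = 0.0849 eV.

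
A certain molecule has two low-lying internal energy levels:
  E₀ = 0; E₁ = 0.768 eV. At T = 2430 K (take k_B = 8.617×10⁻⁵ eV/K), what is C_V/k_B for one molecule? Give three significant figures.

0.327

k_BT = 8.617×10⁻⁵ × 2430 K = 0.20939 eV.
Eᵢ/kT = 0, 3.6678.
Z = Σ e^(−Eᵢ/kT) = e^(−0) + e^(−3.6678) = 1.0000 + 0.025533 = 1.0255.
⟨E⟩ = 0.019122 eV, ⟨E²⟩ = 0.014685 eV².
C_V/k_B = (⟨E²⟩ − ⟨E⟩²)/(kT)² = (0.014685 − 0.00036565)/0.043844 = 0.327.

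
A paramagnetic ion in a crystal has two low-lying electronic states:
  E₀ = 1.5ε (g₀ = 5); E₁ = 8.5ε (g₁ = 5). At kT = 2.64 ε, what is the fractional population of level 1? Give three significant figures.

0.0659

Eᵢ/kT = 0.56818, 3.2197.
Z = Σ gᵢe^(−Eᵢ/kT) = 5·e^(−0.56818) + 5·e^(−3.2197) = 2.8328 + 0.19984 = 3.0326.
P₁ = g₁ e^(−E₁/kT) / Z = 0.19984/3.0326 = 0.0659.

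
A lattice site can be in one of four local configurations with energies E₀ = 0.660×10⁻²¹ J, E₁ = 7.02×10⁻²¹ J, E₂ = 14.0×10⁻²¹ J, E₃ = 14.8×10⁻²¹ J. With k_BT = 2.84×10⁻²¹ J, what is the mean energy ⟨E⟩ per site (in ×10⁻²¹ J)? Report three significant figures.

1.46 ×10⁻²¹ J

Eᵢ/kT = 0.23239, 2.4718, 4.9296, 5.2113.
Z = Σ e^(−Eᵢ/kT) = e^(−0.23239) + e^(−2.4718) + e^(−4.9296) + e^(−5.2113) = 0.79264 + 0.084433 + 0.0072294 + 0.0054546 = 0.88976.
⟨E⟩ = Σ Eᵢ e^(−Eᵢ/kT) / Z = (0.660·0.79264 + 7.02·0.084433 + 14.0·0.0072294 + 14.8·0.0054546) / 0.88976 = 1.46 ×10⁻²¹ J.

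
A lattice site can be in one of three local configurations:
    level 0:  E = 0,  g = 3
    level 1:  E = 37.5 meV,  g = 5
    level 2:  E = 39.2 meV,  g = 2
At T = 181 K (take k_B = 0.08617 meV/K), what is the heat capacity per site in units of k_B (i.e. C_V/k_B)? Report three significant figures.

k_BT = 0.08617 × 181 K = 15.597 meV.
Eᵢ/kT = 0, 2.4043, 2.5133.
Z = Σ gᵢe^(−Eᵢ/kT) = 3·e^(−0) + 5·e^(−2.4043) + 2·e^(−2.5133) = 3.0000 + 0.45164 + 0.16200 = 3.6136.
⟨E⟩ = 6.4442 meV, ⟨E²⟩ = 244.65 meV².
C_V/k_B = (⟨E²⟩ − ⟨E⟩²)/(kT)² = (244.65 − 41.528)/243.27 = 0.835.

0.835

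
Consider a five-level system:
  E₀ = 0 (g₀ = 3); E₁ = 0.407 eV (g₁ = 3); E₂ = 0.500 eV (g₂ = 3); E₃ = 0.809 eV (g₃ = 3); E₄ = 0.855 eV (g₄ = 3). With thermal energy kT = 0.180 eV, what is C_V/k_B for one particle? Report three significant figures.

Eᵢ/kT = 0, 2.2611, 2.7778, 4.4944, 4.7500.
Z = Σ gᵢe^(−Eᵢ/kT) = 3·e^(−0) + 3·e^(−2.2611) + 3·e^(−2.7778) + 3·e^(−4.4944) + 3·e^(−4.7500) = 3.0000 + 0.31271 + 0.18653 + 0.033514 + 0.025955 = 3.5587.
⟨E⟩ = 0.075826 eV, ⟨E²⟩ = 0.039155 eV².
C_V/k_B = (⟨E²⟩ − ⟨E⟩²)/(kT)² = (0.039155 − 0.0057496)/0.032400 = 1.03.

1.03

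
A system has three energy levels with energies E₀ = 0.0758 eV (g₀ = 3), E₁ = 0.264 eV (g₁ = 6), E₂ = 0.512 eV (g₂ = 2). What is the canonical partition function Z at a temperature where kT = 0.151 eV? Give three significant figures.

Eᵢ/kT = 0.50199, 1.7483, 3.3907.
Z = Σ gᵢe^(−Eᵢ/kT) = 3·e^(−0.50199) + 6·e^(−1.7483) + 2·e^(−3.3907) = 1.8160 + 1.0444 + 0.067370 = 2.9278.

Z = 2.93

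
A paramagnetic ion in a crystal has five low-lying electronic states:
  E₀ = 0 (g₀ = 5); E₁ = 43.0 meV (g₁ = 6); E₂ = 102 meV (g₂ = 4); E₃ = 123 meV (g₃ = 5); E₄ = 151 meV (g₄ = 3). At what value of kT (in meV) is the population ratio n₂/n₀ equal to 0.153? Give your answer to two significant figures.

62 meV

n₂/n₀ = (g₂/g₀) exp[−(E₂−E₀)/kT] = 0.153.
⇒ (E₂−E₀)/kT = ln((4/5)/0.153) = ln(5.229) = 1.654.
kT = 102 meV / 1.654 = 62 meV.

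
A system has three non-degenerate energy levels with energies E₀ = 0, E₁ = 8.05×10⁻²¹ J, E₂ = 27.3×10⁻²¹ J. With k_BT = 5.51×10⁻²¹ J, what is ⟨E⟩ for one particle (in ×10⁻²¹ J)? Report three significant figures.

Eᵢ/kT = 0, 1.4610, 4.9546.
Z = Σ e^(−Eᵢ/kT) = e^(−0) + e^(−1.4610) + e^(−4.9546) = 1.0000 + 0.23200 + 0.0070509 = 1.2391.
⟨E⟩ = Σ Eᵢ e^(−Eᵢ/kT) / Z = (0·1.0000 + 8.05·0.23200 + 27.3·0.0070509) / 1.2391 = 1.66 ×10⁻²¹ J.

1.66 ×10⁻²¹ J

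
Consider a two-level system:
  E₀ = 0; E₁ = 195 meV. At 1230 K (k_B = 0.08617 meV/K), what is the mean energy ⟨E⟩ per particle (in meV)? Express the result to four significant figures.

26.73 meV

k_BT = 0.08617 × 1230 K = 105.989 meV.
Eᵢ/kT = 0, 1.83981.
Z = Σ e^(−Eᵢ/kT) = e^(−0) + e^(−1.83981) = 1.00000 + 0.158848 = 1.15885.
⟨E⟩ = Σ Eᵢ e^(−Eᵢ/kT) / Z = (0·1.00000 + 195·0.158848) / 1.15885 = 26.73 meV.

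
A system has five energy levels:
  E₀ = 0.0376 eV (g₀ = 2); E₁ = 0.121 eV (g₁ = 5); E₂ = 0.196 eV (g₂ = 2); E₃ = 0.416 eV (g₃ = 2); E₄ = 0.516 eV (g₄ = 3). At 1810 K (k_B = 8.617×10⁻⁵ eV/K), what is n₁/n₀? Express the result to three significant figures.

1.46

k_BT = 8.617×10⁻⁵ × 1810 K = 0.15597 eV.
n₁/n₀ = (g₁/g₀) exp[−(E₁−E₀)/kT] = (5/2) × exp(−(0.0834 eV)/(0.15597 eV)) = (5/2) × exp(-0.53472) = 1.46.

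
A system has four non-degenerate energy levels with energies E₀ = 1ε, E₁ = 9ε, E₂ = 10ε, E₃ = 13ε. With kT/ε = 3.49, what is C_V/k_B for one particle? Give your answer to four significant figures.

0.9727

Eᵢ/kT = 0.286533, 2.57880, 2.86533, 3.72493.
Z = Σ e^(−Eᵢ/kT) = e^(−0.286533) + e^(−2.57880) + e^(−2.86533) + e^(−3.72493) = 0.750862 + 0.0758650 + 0.0569643 + 0.0241148 = 0.907806.
⟨E⟩ = 2.55207 ε, ⟨E²⟩ = 18.3605 ε².
C_V/k_B = (⟨E²⟩ − ⟨E⟩²)/(kT)² = (18.3605 − 6.51306)/12.1801 = 0.9727.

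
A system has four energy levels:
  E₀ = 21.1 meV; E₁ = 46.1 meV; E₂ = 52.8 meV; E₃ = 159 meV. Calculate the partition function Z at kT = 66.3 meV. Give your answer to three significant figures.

Eᵢ/kT = 0.31825, 0.69532, 0.79638, 2.3982.
Z = Σ e^(−Eᵢ/kT) = e^(−0.31825) + e^(−0.69532) + e^(−0.79638) + e^(−2.3982) = 0.72742 + 0.49891 + 0.45096 + 0.090881 = 1.7682.

Z = 1.77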